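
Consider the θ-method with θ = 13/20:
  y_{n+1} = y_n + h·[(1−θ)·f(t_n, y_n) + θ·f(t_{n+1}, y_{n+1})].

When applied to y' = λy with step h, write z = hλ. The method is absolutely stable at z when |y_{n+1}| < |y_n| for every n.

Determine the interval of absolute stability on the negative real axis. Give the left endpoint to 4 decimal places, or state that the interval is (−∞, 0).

(−∞, 0) — no finite endpoint.

Test eqn y'=λy, z=hλ:
  y_{n+1} = y_n + z·[7/20·y_n + 13/20·y_{n+1}] ⇒ (1 − 13/20z)y_{n+1} = (1 + 7/20z)y_n
  ⇒ R(z) = (1 + 7/20z)/(1 − 13/20z).

Solve |R(x)|<1 on ℝ⁻.
x=-0.75: |R|=0.4958
x=-2: |R|=0.1304
x=-10: |R|=0.3333
x=-100: |R|=0.5152
θ=13/20≥1/2 ⇒ |1+7/20x|<|1−13/20x| ∀x<0 ⇒ interval (−∞,0).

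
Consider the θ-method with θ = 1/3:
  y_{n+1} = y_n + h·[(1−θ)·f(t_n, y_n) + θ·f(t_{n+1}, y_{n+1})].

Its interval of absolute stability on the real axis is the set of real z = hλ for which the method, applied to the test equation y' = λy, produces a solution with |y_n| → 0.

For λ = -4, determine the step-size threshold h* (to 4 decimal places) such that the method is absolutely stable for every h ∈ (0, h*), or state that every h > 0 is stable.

(-6.0000,0); λ=-4 ⇒ h* = (6)/4 = 1.5000.

With y'=λy (z=hλ):
  y_{n+1} = y_n + z·[2/3·y_n + 1/3·y_{n+1}] ⇒ (1 − 1/3z)y_{n+1} = (1 + 2/3z)y_n
  ⇒ R(z) = (1 + 2/3z)/(1 − 1/3z).

Boundary: |R(x)|=1, x<0.
x=-1.48: |R|=0.0089
R=−1: 1+2/3x = −1+1/3x ⇒ -1/3x=2 ⇒ x=2/(-1/3)=-6.0000
Confirm numerically:
  x=-5.741: |R|=0.97037 <1
  x=-5.478: |R|=0.93843 <1
  x=-4.678: |R|=0.82782 <1
  x=-2.422: |R|=0.34010 <1
  x=-6.576: |R|=1.06015 >1
  x=-6.120: |R|=1.01316 >1
So |R|<1 on (-6.0000, 0).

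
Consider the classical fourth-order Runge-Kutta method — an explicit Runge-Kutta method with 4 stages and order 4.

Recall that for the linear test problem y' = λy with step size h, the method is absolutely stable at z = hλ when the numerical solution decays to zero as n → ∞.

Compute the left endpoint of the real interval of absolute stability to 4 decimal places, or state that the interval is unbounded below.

Set f=λy, z=hλ:
  order 4, 4-stage ⇒ R(z)=1+z+z^2/2+z^3/6+z^4/24
  (e.g. R(-1.15)=0.33065, |R|=0.33065)

Need |R(x)|<1, x<0.
x=-1.15: |R|=0.3306
|R(-1.89)|=0.3025 |R(-1.76)|=0.2800 |R(-1.35)|=0.2896
Bisect:
  x_lo=-3.4248 |R|=2.4769  x_hi=-0.3984 |R|=0.6715
  mid=-1.91158 |R|=0.30766 →hi
  mid=-2.66816 |R|=0.83730 →hi
  mid=-3.04646 |R|=1.47065 →lo
  mid=-2.85731 |R|=1.11412 →lo
  mid=-2.76274 |R|=0.96652 →hi
  mid=-2.81002 |R|=1.03793 →lo
  mid=-2.78638 |R|=1.00164 →lo
  mid=-2.77456 |R|=0.98394 →hi
  ...
  [-2.78546,-2.78527] ⇒ x*=-2.7853
So |R|<1 on (-2.7853, 0).

left endpoint -2.7853.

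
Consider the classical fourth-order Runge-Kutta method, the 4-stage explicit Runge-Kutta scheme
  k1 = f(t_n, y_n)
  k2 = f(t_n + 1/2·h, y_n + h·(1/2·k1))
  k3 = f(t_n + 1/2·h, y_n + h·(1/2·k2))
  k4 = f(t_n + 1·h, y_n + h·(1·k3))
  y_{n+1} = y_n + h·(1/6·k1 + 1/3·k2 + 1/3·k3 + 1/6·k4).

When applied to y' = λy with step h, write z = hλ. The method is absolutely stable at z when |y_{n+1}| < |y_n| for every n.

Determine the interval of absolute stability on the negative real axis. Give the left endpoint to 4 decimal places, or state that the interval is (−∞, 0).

(-2.7853, 0).

On y'=λy, z=hλ:
  order 4, 4-stage ⇒ R(z)=1+z+z^2/2+z^3/6+z^4/24
  (e.g. R(-0.77)=0.46501, |R|=0.46501)

Need |R(x)|<1, x<0.
x=-0.77: |R|=0.4650
|R(-1.93)|=0.3124 |R(-1.83)|=0.2903 |R(-1.73)|=0.2767
Bisect:
  x_lo=-3.3831 |R|=2.3442  x_hi=-0.3070 |R|=0.7357
  mid=-1.84503 |R|=0.29309 →hi
  mid=-2.61404 |R|=0.77105 →hi
  mid=-2.99855 |R|=1.37210 →lo
  mid=-2.80630 |R|=1.03213 →lo
  mid=-2.71017 |R|=0.89252 →hi
  mid=-2.75823 |R|=0.95996 →hi
  mid=-2.78227 |R|=0.99545 →hi
  mid=-2.79428 |R|=1.01364 →lo
  mid=-2.78827 |R|=1.00450 →lo
  ...
  [-2.78546,-2.78527] ⇒ x*=-2.7853
So |R|<1 on (-2.7853, 0).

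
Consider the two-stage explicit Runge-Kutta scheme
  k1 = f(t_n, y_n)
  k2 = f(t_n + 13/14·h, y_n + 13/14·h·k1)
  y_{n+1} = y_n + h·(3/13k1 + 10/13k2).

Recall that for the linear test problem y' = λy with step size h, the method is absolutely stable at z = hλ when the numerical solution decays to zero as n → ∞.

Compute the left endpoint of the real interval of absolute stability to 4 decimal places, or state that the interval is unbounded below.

z* = -1.4000.

On y'=λy, z=hλ:
  k1=λy_n ⇒ h·k1=z·y_n;  k2=λ(1+13/14z)y_n ⇒ h·k2=z(1+13/14z)y_n
  y_{n+1}/y_n = 1 + 3/13z + 10/13z(1+13/14z) = 1 + z + 5/7z²
  ⇒ R(z) = 1 + z + 5/7z².

Find x<0 with |R(x)|<1.
x=-1.32: |R|=0.9246
R=1: x+5/7x²=0 ⇒ x=−7/5=-1.4000; min R=1−1/(4·5/7)=0.6500>−1
Confirm numerically:
  x=-1.274: |R|=0.88534 <1
  x=-0.931: |R|=0.68812 <1
  x=-0.857: |R|=0.66761 <1
  x=-0.742: |R|=0.65126 <1
  x=-1.914: |R|=1.70271 >1
  x=-1.787: |R|=1.49398 >1
  x=-1.441: |R|=1.04220 >1
So |R|<1 on (-1.4000, 0).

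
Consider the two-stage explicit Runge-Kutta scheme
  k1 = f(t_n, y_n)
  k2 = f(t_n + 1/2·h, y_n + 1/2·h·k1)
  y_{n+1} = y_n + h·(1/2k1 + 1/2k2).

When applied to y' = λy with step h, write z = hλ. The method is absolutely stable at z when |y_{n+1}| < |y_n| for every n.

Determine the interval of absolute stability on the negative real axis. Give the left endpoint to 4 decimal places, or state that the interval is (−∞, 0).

With y'=λy (z=hλ):
  k1=λy_n ⇒ h·k1=z·y_n;  k2=λ(1+1/2z)y_n ⇒ h·k2=z(1+1/2z)y_n
  y_{n+1}/y_n = 1 + 1/2z + 1/2z(1+1/2z) = 1 + z + 1/4z²
  so R(z) = 1 + z + 1/4z².

Need |R(x)|<1, x<0.
x=-1.62: |R|=0.0361
R=1: x+1/4x²=0 ⇒ x=−4=-4.0000; min R=1−1/(4·1/4)=0.0000>−1
Confirm numerically:
  x=-3.122: |R|=0.31472 <1
  x=-2.914: |R|=0.20885 <1
  x=-1.706: |R|=0.02161 <1
  x=-4.476: |R|=1.53264 >1
  x=-4.400: |R|=1.44000 >1
  x=-4.195: |R|=1.20451 >1
So |R|<1 on (-4.0000, 0).

(-4.0000, 0).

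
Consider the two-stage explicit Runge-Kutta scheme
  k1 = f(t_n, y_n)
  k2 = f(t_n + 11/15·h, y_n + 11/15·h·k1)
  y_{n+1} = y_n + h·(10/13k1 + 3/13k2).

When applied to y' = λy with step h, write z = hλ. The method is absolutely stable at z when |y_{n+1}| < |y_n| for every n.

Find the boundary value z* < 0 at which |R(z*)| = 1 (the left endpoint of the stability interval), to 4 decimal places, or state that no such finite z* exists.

z* = -5.9091.

Set f=λy, z=hλ:
  k1=λy_n ⇒ h·k1=z·y_n;  k2=λ(1+11/15z)y_n ⇒ h·k2=z(1+11/15z)y_n
  y_{n+1}/y_n = 1 + 10/13z + 3/13z(1+11/15z) = 1 + z + 11/65z²
  ⇒ R(z) = 1 + z + 11/65z².

Solve |R(x)|<1 on ℝ⁻.
x=-1.63: |R|=0.1804
R=1: x+11/65x²=0 ⇒ x=−65/11=-5.9091; min R=1−1/(4·11/65)=-0.4773>−1
Confirm numerically:
  x=-5.623: |R|=0.72776 <1
  x=-4.252: |R|=0.19239 <1
  x=-3.142: |R|=0.47133 <1
  x=-6.246: |R|=1.35612 >1
  x=-6.025: |R|=1.11818 >1
Interval (-5.9091, 0).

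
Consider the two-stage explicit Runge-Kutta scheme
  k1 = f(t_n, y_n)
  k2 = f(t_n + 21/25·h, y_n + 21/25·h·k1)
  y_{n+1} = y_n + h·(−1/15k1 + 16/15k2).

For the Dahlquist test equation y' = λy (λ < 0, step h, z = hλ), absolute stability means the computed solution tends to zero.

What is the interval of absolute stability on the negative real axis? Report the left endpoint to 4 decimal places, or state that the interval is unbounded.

(-1.1161, 0).

Test eqn y'=λy, z=hλ:
  k1=λy_n ⇒ h·k1=z·y_n;  k2=λ(1+21/25z)y_n ⇒ h·k2=z(1+21/25z)y_n
  y_{n+1}/y_n = 1 − 1/15z + 16/15z(1+21/25z) = 1 + z + 112/125z²
  Hence R(z) = 1 + z + 112/125z².

Boundary: |R(x)|=1, x<0.
x=-1.34: |R|=1.2689
R=1: x+112/125x²=0 ⇒ x=−125/112=-1.1161; min R=1−1/(4·112/125)=0.7210>−1
Confirm numerically:
  x=-0.876: |R|=0.81157 <1
  x=-0.872: |R|=0.80930 <1
  x=-0.787: |R|=0.76795 <1
  x=-1.540: |R|=1.58495 >1
  x=-1.521: |R|=1.55184 >1
  x=-1.231: |R|=1.12676 >1
Stable set (-1.1161, 0).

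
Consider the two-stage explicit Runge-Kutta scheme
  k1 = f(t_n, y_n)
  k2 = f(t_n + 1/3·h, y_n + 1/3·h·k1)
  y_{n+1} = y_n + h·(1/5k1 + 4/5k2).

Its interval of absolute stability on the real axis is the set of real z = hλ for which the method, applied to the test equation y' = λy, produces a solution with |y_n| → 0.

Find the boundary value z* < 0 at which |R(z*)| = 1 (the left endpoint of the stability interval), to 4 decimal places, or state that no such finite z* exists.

left endpoint -3.7500.

With y'=λy (z=hλ):
  k1=λy_n ⇒ h·k1=z·y_n;  k2=λ(1+1/3z)y_n ⇒ h·k2=z(1+1/3z)y_n
  y_{n+1}/y_n = 1 + 1/5z + 4/5z(1+1/3z) = 1 + z + 4/15z²
  ⇒ R(z) = 1 + z + 4/15z².

Boundary: |R(x)|=1, x<0.
x=-1.69: |R|=0.0716
R=1: x+4/15x²=0 ⇒ x=−15/4=-3.7500; min R=1−1/(4·4/15)=0.0625>−1
Confirm numerically:
  x=-3.659: |R|=0.91121 <1
  x=-3.372: |R|=0.66010 <1
  x=-3.134: |R|=0.48519 <1
  x=-2.898: |R|=0.34157 <1
  x=-4.293: |R|=1.62163 >1
  x=-4.266: |R|=1.58700 >1
  x=-4.156: |R|=1.44996 >1
Stable set (-3.7500, 0).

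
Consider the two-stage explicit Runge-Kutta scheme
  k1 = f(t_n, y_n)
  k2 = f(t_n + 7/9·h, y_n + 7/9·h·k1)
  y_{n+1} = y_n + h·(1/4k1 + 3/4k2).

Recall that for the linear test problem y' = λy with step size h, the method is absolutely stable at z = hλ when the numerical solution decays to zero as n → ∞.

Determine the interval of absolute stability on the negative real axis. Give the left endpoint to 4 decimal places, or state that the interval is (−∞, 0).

z∈(-1.7143,0).

On y'=λy, z=hλ:
  k1=λy_n ⇒ h·k1=z·y_n;  k2=λ(1+7/9z)y_n ⇒ h·k2=z(1+7/9z)y_n
  y_{n+1}/y_n = 1 + 1/4z + 3/4z(1+7/9z) = 1 + z + 7/12z²
  Hence R(z) = 1 + z + 7/12z².

Solve |R(x)|<1 on ℝ⁻.
x=-1.01: |R|=0.5851
R=1: x+7/12x²=0 ⇒ x=−12/7=-1.7143; min R=1−1/(4·7/12)=0.5714>−1
Confirm numerically:
  x=-1.134: |R|=0.61614 <1
  x=-0.995: |R|=0.58251 <1
  x=-0.890: |R|=0.57206 <1
  x=-0.889: |R|=0.57202 <1
  x=-2.175: |R|=1.58453 >1
  x=-1.885: |R|=1.18771 >1
So |R|<1 on (-1.7143, 0).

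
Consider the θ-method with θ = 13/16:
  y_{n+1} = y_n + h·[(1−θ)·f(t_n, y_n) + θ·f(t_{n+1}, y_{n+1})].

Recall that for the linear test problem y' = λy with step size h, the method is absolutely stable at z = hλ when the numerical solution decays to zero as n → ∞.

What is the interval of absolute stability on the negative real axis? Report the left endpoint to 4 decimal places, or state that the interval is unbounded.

unbounded; (−∞, 0).

Test eqn y'=λy, z=hλ:
  y_{n+1} = y_n + z·[3/16·y_n + 13/16·y_{n+1}] ⇒ (1 − 13/16z)y_{n+1} = (1 + 3/16z)y_n
  so R(z) = (1 + 3/16z)/(1 − 13/16z).

Need |R(x)|<1, x<0.
x=-0.67: |R|=0.5662
x=-2: |R|=0.2381
x=-10: |R|=0.0959
x=-100: |R|=0.2158
θ=13/16≥1/2 ⇒ |1+3/16x|<|1−13/16x| ∀x<0 ⇒ stable on all of ℝ⁻.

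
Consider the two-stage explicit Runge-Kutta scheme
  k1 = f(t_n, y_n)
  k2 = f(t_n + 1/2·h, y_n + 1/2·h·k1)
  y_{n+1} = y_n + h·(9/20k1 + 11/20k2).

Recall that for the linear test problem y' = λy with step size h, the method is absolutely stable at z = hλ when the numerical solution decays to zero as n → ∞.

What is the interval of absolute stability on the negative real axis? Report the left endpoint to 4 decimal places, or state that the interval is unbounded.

z∈(-3.6364,0).

Test eqn y'=λy, z=hλ:
  k1=λy_n ⇒ h·k1=z·y_n;  k2=λ(1+1/2z)y_n ⇒ h·k2=z(1+1/2z)y_n
  y_{n+1}/y_n = 1 + 9/20z + 11/20z(1+1/2z) = 1 + z + 11/40z²
  R(z) = 1 + z + 11/40z².

Boundary: |R(x)|=1, x<0.
x=-1.24: |R|=0.1828
R=1: x+11/40x²=0 ⇒ x=−40/11=-3.6364; min R=1−1/(4·11/40)=0.0909>−1
Confirm numerically:
  x=-3.585: |R|=0.94936 <1
  x=-3.278: |R|=0.67695 <1
  x=-3.071: |R|=0.52254 <1
  x=-4.121: |R|=1.54923 >1
  x=-3.901: |R|=1.28390 >1
  x=-3.808: |R|=1.17974 >1
Interval (-3.6364, 0).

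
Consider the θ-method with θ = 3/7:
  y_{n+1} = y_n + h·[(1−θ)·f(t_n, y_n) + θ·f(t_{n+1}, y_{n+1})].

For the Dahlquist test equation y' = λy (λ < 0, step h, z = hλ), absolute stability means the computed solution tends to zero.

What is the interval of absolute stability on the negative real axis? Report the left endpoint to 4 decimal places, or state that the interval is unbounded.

Test eqn y'=λy, z=hλ:
  y_{n+1} = y_n + z·[4/7·y_n + 3/7·y_{n+1}] ⇒ (1 − 3/7z)y_{n+1} = (1 + 4/7z)y_n
  R(z) = (1 + 4/7z)/(1 − 3/7z).

Solve |R(x)|<1 on ℝ⁻.
x=-0.79: |R|=0.4098
R=−1: 1+4/7x = −1+3/7x ⇒ -1/7x=2 ⇒ x=2/(-1/7)=-14.0000
Confirm numerically:
  x=-13.925: |R|=0.99846 <1
  x=-10.326: |R|=0.90326 <1
  x=-6.740: |R|=0.73328 <1
  x=-14.481: |R|=1.00954 >1
  x=-14.371: |R|=1.00740 >1
Stable set (-14.0000, 0).

(-14.0000, 0).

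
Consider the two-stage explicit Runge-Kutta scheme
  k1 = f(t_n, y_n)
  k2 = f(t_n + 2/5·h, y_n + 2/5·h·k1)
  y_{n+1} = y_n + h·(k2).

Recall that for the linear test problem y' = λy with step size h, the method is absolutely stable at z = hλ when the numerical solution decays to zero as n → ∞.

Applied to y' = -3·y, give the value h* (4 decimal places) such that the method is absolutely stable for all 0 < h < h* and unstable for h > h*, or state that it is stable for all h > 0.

(-2.5000,0); λ=-3 ⇒ h* = (5/2)/3 = 0.8333.

Set f=λy, z=hλ:
  k1=λy_n ⇒ h·k1=z·y_n;  k2=λ(1+2/5z)y_n ⇒ h·k2=z(1+2/5z)y_n
  y_{n+1}/y_n = 1 + z(1+2/5z) = 1 + z + 2/5z²
  R(z) = 1 + z + 2/5z².

Need |R(x)|<1, x<0.
x=-0.85: |R|=0.4390
R=1: x+2/5x²=0 ⇒ x=−5/2=-2.5000; min R=1−1/(4·2/5)=0.3750>−1
Confirm numerically:
  x=-2.143: |R|=0.69398 <1
  x=-1.909: |R|=0.54871 <1
  x=-1.358: |R|=0.37967 <1
  x=-1.163: |R|=0.37803 <1
  x=-2.876: |R|=1.43255 >1
  x=-2.849: |R|=1.39772 >1
  x=-2.727: |R|=1.24761 >1
Interval (-2.5000, 0).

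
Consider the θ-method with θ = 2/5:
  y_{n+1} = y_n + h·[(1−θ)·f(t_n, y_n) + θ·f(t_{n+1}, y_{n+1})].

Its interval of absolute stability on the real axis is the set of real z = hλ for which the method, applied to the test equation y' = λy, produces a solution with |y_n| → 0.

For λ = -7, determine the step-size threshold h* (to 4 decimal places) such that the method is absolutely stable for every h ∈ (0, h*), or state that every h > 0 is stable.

Test eqn y'=λy, z=hλ:
  y_{n+1} = y_n + z·[3/5·y_n + 2/5·y_{n+1}] ⇒ (1 − 2/5z)y_{n+1} = (1 + 3/5z)y_n
  Hence R(z) = (1 + 3/5z)/(1 − 2/5z).

Boundary: |R(x)|=1, x<0.
x=-1.49: |R|=0.0664
R=−1: 1+3/5x = −1+2/5x ⇒ -1/5x=2 ⇒ x=2/(-1/5)=-10.0000
Confirm numerically:
  x=-8.442: |R|=0.92881 <1
  x=-6.393: |R|=0.79720 <1
  x=-5.912: |R|=0.75701 <1
  x=-10.434: |R|=1.01678 >1
  x=-10.266: |R|=1.01042 >1
  x=-10.195: |R|=1.00768 >1
So |R|<1 on (-10.0000, 0).

(-10.0000,0); λ=-7 ⇒ h* = (10)/7 = 1.4286.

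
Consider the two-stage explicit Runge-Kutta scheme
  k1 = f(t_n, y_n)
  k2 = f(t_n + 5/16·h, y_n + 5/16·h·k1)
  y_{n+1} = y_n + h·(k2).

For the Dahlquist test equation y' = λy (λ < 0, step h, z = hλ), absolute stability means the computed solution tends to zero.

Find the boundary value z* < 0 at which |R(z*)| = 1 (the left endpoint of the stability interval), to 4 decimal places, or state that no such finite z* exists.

left endpoint -3.2000.

Set f=λy, z=hλ:
  k1=λy_n ⇒ h·k1=z·y_n;  k2=λ(1+5/16z)y_n ⇒ h·k2=z(1+5/16z)y_n
  y_{n+1}/y_n = 1 + z(1+5/16z) = 1 + z + 5/16z²
  R(z) = 1 + z + 5/16z².

Need |R(x)|<1, x<0.
x=-0.38: |R|=0.6651
R=1: x+5/16x²=0 ⇒ x=−16/5=-3.2000; min R=1−1/(4·5/16)=0.2000>−1
Confirm numerically:
  x=-2.281: |R|=0.34493 <1
  x=-2.032: |R|=0.25832 <1
  x=-1.738: |R|=0.20595 <1
  x=-1.373: |R|=0.21610 <1
  x=-3.539: |R|=1.37491 >1
  x=-3.425: |R|=1.24082 >1
Interval (-3.2000, 0).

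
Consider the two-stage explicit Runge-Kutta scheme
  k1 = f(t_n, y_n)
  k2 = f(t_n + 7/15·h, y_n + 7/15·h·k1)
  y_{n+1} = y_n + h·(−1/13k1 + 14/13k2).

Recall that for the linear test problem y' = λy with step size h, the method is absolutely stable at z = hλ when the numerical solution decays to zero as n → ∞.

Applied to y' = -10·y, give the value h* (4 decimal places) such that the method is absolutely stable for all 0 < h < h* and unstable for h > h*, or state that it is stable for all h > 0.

(-1.9898,0); λ=-10 ⇒ h* = (195/98)/10 = 0.1990.

Test eqn y'=λy, z=hλ:
  k1=λy_n ⇒ h·k1=z·y_n;  k2=λ(1+7/15z)y_n ⇒ h·k2=z(1+7/15z)y_n
  y_{n+1}/y_n = 1 − 1/13z + 14/13z(1+7/15z) = 1 + z + 98/195z²
  ⇒ R(z) = 1 + z + 98/195z².

Find x<0 with |R(x)|<1.
x=-1.67: |R|=0.7316
R=1: x+98/195x²=0 ⇒ x=−195/98=-1.9898; min R=1−1/(4·98/195)=0.5026>−1
Confirm numerically:
  x=-1.803: |R|=0.83074 <1
  x=-1.670: |R|=0.73160 <1
  x=-1.433: |R|=0.59901 <1
  x=-2.217: |R|=1.25315 >1
  x=-2.035: |R|=1.04623 >1
So |R|<1 on (-1.9898, 0).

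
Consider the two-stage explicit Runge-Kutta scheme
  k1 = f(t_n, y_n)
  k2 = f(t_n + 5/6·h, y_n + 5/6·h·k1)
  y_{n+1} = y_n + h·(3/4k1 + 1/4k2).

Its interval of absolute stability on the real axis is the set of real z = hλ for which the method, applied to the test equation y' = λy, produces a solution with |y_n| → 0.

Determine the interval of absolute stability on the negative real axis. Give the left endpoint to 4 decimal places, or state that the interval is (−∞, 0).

(-4.8000, 0).

Set f=λy, z=hλ:
  k1=λy_n ⇒ h·k1=z·y_n;  k2=λ(1+5/6z)y_n ⇒ h·k2=z(1+5/6z)y_n
  y_{n+1}/y_n = 1 + 3/4z + 1/4z(1+5/6z) = 1 + z + 5/24z²
  Hence R(z) = 1 + z + 5/24z².

Need |R(x)|<1, x<0.
x=-1.32: |R|=0.0430
R=1: x+5/24x²=0 ⇒ x=−24/5=-4.8000; min R=1−1/(4·5/24)=-0.2000>−1
Confirm numerically:
  x=-4.363: |R|=0.60279 <1
  x=-3.961: |R|=0.30765 <1
  x=-3.234: |R|=0.05509 <1
  x=-2.958: |R|=0.13513 <1
  x=-4.914: |R|=1.11671 >1
  x=-4.882: |R|=1.08340 >1
So |R|<1 on (-4.8000, 0).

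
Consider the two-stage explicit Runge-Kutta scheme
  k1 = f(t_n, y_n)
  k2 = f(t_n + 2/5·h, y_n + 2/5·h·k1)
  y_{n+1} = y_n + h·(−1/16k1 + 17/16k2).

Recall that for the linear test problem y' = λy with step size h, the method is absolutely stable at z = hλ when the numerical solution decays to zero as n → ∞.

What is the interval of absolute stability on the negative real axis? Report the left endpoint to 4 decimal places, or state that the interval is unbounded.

z∈(-2.3529,0).

Set f=λy, z=hλ:
  k1=λy_n ⇒ h·k1=z·y_n;  k2=λ(1+2/5z)y_n ⇒ h·k2=z(1+2/5z)y_n
  y_{n+1}/y_n = 1 − 1/16z + 17/16z(1+2/5z) = 1 + z + 17/40z²
  so R(z) = 1 + z + 17/40z².

Find x<0 with |R(x)|<1.
x=-0.95: |R|=0.4336
R=1: x+17/40x²=0 ⇒ x=−40/17=-2.3529; min R=1−1/(4·17/40)=0.4118>−1
Confirm numerically:
  x=-2.224: |R|=0.87812 <1
  x=-2.095: |R|=0.77034 <1
  x=-1.700: |R|=0.52825 <1
  x=-2.670: |R|=1.35978 >1
  x=-2.609: |R|=1.28392 >1
Stable set (-2.3529, 0).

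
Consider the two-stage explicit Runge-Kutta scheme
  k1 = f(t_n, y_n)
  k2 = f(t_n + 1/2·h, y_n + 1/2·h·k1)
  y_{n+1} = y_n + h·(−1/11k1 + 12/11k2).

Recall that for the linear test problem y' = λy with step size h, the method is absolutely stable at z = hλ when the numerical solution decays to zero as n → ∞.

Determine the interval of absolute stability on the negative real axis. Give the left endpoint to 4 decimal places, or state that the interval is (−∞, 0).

Set f=λy, z=hλ:
  k1=λy_n ⇒ h·k1=z·y_n;  k2=λ(1+1/2z)y_n ⇒ h·k2=z(1+1/2z)y_n
  y_{n+1}/y_n = 1 − 1/11z + 12/11z(1+1/2z) = 1 + z + 6/11z²
  R(z) = 1 + z + 6/11z².

Boundary: |R(x)|=1, x<0.
x=-1.02: |R|=0.5475
R=1: x+6/11x²=0 ⇒ x=−11/6=-1.8333; min R=1−1/(4·6/11)=0.5417>−1
Confirm numerically:
  x=-1.812: |R|=0.97891 <1
  x=-1.264: |R|=0.60747 <1
  x=-1.237: |R|=0.59764 <1
  x=-1.017: |R|=0.54716 <1
  x=-2.315: |R|=1.60821 >1
  x=-2.149: |R|=1.37002 >1
  x=-1.867: |R|=1.03428 >1
So |R|<1 on (-1.8333, 0).

(-1.8333, 0).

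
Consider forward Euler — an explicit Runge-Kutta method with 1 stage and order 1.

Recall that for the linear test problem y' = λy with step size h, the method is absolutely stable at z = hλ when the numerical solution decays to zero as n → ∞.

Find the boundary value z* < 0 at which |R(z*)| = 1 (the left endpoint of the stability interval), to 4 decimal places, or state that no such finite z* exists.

left endpoint -2.0000.

Set f=λy, z=hλ:
  order 1, 1-stage ⇒ R(z)=1+z
  (e.g. R(-0.74)=0.26000, |R|=0.26000)

Solve |R(x)|<1 on ℝ⁻.
x=-0.74: |R|=0.2600
|R(-2.17)|=1.1700 |R(-1.23)|=0.2300 |R(-0.75)|=0.2500
Bisect:
  x_lo=-2.3730 |R|=1.3730  x_hi=-0.1510 |R|=0.8490
  mid=-1.26198 |R|=0.26198 →hi
  mid=-1.81748 |R|=0.81748 →hi
  mid=-2.09524 |R|=1.09524 →lo
  mid=-1.95636 |R|=0.95636 →hi
  mid=-2.02580 |R|=1.02580 →lo
  mid=-1.99108 |R|=0.99108 →hi
  mid=-2.00844 |R|=1.00844 →lo
  mid=-1.99976 |R|=0.99976 →hi
  mid=-2.00410 |R|=1.00410 →lo
  mid=-2.00193 |R|=1.00193 →lo
  ...
  [-2.00003,-1.99989] ⇒ x*=-2.0000
Stable set (-2.0000, 0).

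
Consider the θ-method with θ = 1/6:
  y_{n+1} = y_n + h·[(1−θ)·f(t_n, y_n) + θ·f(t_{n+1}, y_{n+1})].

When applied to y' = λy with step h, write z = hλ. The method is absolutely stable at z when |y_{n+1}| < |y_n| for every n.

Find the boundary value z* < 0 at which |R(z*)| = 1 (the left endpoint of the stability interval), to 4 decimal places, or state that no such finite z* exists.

Test eqn y'=λy, z=hλ:
  y_{n+1} = y_n + z·[5/6·y_n + 1/6·y_{n+1}] ⇒ (1 − 1/6z)y_{n+1} = (1 + 5/6z)y_n
  so R(z) = (1 + 5/6z)/(1 − 1/6z).

Need |R(x)|<1, x<0.
x=-1.03: |R|=0.1209
R=−1: 1+5/6x = −1+1/6x ⇒ -2/3x=2 ⇒ x=2/(-2/3)=-3.0000
Confirm numerically:
  x=-2.802: |R|=0.91002 <1
  x=-2.103: |R|=0.55720 <1
  x=-2.100: |R|=0.55556 <1
  x=-2.005: |R|=0.50281 <1
  x=-3.320: |R|=1.13734 >1
  x=-3.212: |R|=1.09205 >1
  x=-3.142: |R|=1.06213 >1
Stable set (-3.0000, 0).

left endpoint -3.0000.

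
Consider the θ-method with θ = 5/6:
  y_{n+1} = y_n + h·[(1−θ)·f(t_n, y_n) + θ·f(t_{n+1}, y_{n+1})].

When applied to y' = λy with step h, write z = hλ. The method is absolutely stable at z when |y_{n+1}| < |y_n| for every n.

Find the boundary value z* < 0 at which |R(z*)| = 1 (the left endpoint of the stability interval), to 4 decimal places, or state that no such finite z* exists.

(−∞, 0) — no finite endpoint.

On y'=λy, z=hλ:
  y_{n+1} = y_n + z·[1/6·y_n + 5/6·y_{n+1}] ⇒ (1 − 5/6z)y_{n+1} = (1 + 1/6z)y_n
  so R(z) = (1 + 1/6z)/(1 − 5/6z).

Find x<0 with |R(x)|<1.
x=-0.8: |R|=0.5200
x=-2: |R|=0.2500
x=-10: |R|=0.0714
x=-100: |R|=0.1858
θ=5/6≥1/2 ⇒ |1+1/6x|<|1−5/6x| ∀x<0 ⇒ unbounded interval.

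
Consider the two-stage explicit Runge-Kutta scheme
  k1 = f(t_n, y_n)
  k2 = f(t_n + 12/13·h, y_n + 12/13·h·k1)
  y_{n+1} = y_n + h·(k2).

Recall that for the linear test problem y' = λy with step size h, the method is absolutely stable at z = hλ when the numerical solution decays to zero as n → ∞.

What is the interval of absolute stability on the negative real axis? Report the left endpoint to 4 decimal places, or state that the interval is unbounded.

z∈(-1.0833,0).

On y'=λy, z=hλ:
  k1=λy_n ⇒ h·k1=z·y_n;  k2=λ(1+12/13z)y_n ⇒ h·k2=z(1+12/13z)y_n
  y_{n+1}/y_n = 1 + z(1+12/13z) = 1 + z + 12/13z²
  R(z) = 1 + z + 12/13z².

Solve |R(x)|<1 on ℝ⁻.
x=-1.19: |R|=1.1172
R=1: x+12/13x²=0 ⇒ x=−13/12=-1.0833; min R=1−1/(4·12/13)=0.7292>−1
Confirm numerically:
  x=-1.003: |R|=0.92562 <1
  x=-0.817: |R|=0.79914 <1
  x=-0.489: |R|=0.73173 <1
  x=-1.457: |R|=1.50255 >1
  x=-1.298: |R|=1.25720 >1
Interval (-1.0833, 0).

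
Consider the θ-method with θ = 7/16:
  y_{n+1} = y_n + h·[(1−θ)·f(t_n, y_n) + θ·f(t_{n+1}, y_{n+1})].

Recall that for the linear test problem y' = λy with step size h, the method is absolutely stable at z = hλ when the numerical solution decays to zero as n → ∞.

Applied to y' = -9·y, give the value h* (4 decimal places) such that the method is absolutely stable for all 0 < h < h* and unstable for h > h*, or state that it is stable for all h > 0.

(-16.0000,0); λ=-9 ⇒ h* = (16)/9 = 1.7778.

With y'=λy (z=hλ):
  y_{n+1} = y_n + z·[9/16·y_n + 7/16·y_{n+1}] ⇒ (1 − 7/16z)y_{n+1} = (1 + 9/16z)y_n
  so R(z) = (1 + 9/16z)/(1 − 7/16z).

Boundary: |R(x)|=1, x<0.
x=-0.45: |R|=0.6240
R=−1: 1+9/16x = −1+7/16x ⇒ -1/8x=2 ⇒ x=2/(-1/8)=-16.0000
Confirm numerically:
  x=-14.514: |R|=0.97473 <1
  x=-11.978: |R|=0.91944 <1
  x=-9.854: |R|=0.85535 <1
  x=-6.471: |R|=0.68909 <1
  x=-16.443: |R|=1.00676 >1
  x=-16.409: |R|=1.00625 >1
  x=-16.062: |R|=1.00097 >1
Stable set (-16.0000, 0).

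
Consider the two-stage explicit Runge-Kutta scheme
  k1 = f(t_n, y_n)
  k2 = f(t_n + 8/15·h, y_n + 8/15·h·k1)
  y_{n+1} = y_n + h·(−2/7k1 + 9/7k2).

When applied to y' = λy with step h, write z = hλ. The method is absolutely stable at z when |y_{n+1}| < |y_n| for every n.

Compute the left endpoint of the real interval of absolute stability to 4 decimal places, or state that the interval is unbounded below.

z* = -1.4583.

With y'=λy (z=hλ):
  k1=λy_n ⇒ h·k1=z·y_n;  k2=λ(1+8/15z)y_n ⇒ h·k2=z(1+8/15z)y_n
  y_{n+1}/y_n = 1 − 2/7z + 9/7z(1+8/15z) = 1 + z + 24/35z²
  ⇒ R(z) = 1 + z + 24/35z².

Solve |R(x)|<1 on ℝ⁻.
x=-0.72: |R|=0.6355
R=1: x+24/35x²=0 ⇒ x=−35/24=-1.4583; min R=1−1/(4·24/35)=0.6354>−1
Confirm numerically:
  x=-1.436: |R|=0.97801 <1
  x=-0.975: |R|=0.67686 <1
  x=-0.778: |R|=0.63705 <1
  x=-2.050: |R|=1.83171 >1
  x=-1.760: |R|=1.36407 >1
So |R|<1 on (-1.4583, 0).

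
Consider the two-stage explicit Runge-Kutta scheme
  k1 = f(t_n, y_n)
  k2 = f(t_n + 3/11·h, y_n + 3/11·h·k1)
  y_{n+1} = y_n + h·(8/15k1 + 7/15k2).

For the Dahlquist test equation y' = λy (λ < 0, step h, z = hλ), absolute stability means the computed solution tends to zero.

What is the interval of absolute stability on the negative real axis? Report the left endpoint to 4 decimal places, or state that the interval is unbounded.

z∈(-7.8571,0).

On y'=λy, z=hλ:
  k1=λy_n ⇒ h·k1=z·y_n;  k2=λ(1+3/11z)y_n ⇒ h·k2=z(1+3/11z)y_n
  y_{n+1}/y_n = 1 + 8/15z + 7/15z(1+3/11z) = 1 + z + 7/55z²
  ⇒ R(z) = 1 + z + 7/55z².

Need |R(x)|<1, x<0.
x=-1.11: |R|=0.0468
R=1: x+7/55x²=0 ⇒ x=−55/7=-7.8571; min R=1−1/(4·7/55)=-0.9643>−1
Confirm numerically:
  x=-7.776: |R|=0.91970 <1
  x=-7.514: |R|=0.67184 <1
  x=-7.468: |R|=0.63013 <1
  x=-7.427: |R|=0.59341 <1
  x=-8.314: |R|=1.48342 >1
  x=-8.178: |R|=1.33396 >1
Stable set (-7.8571, 0).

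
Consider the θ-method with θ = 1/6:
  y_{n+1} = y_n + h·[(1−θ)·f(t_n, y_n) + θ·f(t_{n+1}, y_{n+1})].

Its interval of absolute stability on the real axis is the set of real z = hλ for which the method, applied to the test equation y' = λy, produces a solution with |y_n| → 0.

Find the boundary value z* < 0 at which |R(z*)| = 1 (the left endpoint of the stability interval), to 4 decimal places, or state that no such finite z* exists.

On y'=λy, z=hλ:
  y_{n+1} = y_n + z·[5/6·y_n + 1/6·y_{n+1}] ⇒ (1 − 1/6z)y_{n+1} = (1 + 5/6z)y_n
  ⇒ R(z) = (1 + 5/6z)/(1 − 1/6z).

Find x<0 with |R(x)|<1.
x=-1.48: |R|=0.1872
R=−1: 1+5/6x = −1+1/6x ⇒ -2/3x=2 ⇒ x=2/(-2/3)=-3.0000
Confirm numerically:
  x=-2.964: |R|=0.98394 <1
  x=-2.320: |R|=0.67308 <1
  x=-1.570: |R|=0.24439 <1
  x=-3.442: |R|=1.18725 >1
  x=-3.117: |R|=1.05133 >1
Stable set (-3.0000, 0).

left endpoint -3.0000.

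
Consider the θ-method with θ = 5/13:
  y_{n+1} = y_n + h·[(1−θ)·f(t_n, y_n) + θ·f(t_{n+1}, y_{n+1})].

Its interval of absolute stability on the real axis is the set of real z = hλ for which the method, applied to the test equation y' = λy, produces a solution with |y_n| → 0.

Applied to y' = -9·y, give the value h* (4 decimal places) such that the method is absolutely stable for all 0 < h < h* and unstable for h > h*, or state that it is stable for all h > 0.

(-8.6667,0); λ=-9 ⇒ h* = (26/3)/9 = 0.9630.

Set f=λy, z=hλ:
  y_{n+1} = y_n + z·[8/13·y_n + 5/13·y_{n+1}] ⇒ (1 − 5/13z)y_{n+1} = (1 + 8/13z)y_n
  so R(z) = (1 + 8/13z)/(1 − 5/13z).

Find x<0 with |R(x)|<1.
x=-0.93: |R|=0.3150
R=−1: 1+8/13x = −1+5/13x ⇒ -3/13x=2 ⇒ x=2/(-3/13)=-8.6667
Confirm numerically:
  x=-7.225: |R|=0.91196 <1
  x=-5.908: |R|=0.80545 <1
  x=-5.773: |R|=0.79264 <1
  x=-9.258: |R|=1.02992 >1
  x=-9.077: |R|=1.02108 >1
Stable set (-8.6667, 0).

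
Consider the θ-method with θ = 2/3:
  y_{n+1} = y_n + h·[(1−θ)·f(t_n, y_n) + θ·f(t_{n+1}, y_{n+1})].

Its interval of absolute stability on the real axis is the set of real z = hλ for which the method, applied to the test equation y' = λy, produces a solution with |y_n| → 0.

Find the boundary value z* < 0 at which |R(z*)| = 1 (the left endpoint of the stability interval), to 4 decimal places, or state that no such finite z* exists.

Set f=λy, z=hλ:
  y_{n+1} = y_n + z·[1/3·y_n + 2/3·y_{n+1}] ⇒ (1 − 2/3z)y_{n+1} = (1 + 1/3z)y_n
  Hence R(z) = (1 + 1/3z)/(1 − 2/3z).

Boundary: |R(x)|=1, x<0.
x=-1.35: |R|=0.2895
x=-2: |R|=0.1429
x=-10: |R|=0.3043
x=-100: |R|=0.4778
θ=2/3≥1/2 ⇒ |1+1/3x|<|1−2/3x| ∀x<0 ⇒ interval (−∞,0).

unbounded; (−∞, 0).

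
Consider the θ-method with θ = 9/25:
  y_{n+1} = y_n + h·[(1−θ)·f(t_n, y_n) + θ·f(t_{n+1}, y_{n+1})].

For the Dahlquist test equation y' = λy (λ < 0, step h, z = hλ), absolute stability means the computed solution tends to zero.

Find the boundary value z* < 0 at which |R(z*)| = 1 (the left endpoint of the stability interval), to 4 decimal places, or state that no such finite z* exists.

On y'=λy, z=hλ:
  y_{n+1} = y_n + z·[16/25·y_n + 9/25·y_{n+1}] ⇒ (1 − 9/25z)y_{n+1} = (1 + 16/25z)y_n
  so R(z) = (1 + 16/25z)/(1 − 9/25z).

Find x<0 with |R(x)|<1.
x=-0.72: |R|=0.4282
R=−1: 1+16/25x = −1+9/25x ⇒ -7/25x=2 ⇒ x=2/(-7/25)=-7.1429
Confirm numerically:
  x=-6.668: |R|=0.96090 <1
  x=-3.745: |R|=0.59484 <1
  x=-3.308: |R|=0.50990 <1
  x=-7.666: |R|=1.03896 >1
  x=-7.558: |R|=1.03124 >1
So |R|<1 on (-7.1429, 0).

left endpoint -7.1429.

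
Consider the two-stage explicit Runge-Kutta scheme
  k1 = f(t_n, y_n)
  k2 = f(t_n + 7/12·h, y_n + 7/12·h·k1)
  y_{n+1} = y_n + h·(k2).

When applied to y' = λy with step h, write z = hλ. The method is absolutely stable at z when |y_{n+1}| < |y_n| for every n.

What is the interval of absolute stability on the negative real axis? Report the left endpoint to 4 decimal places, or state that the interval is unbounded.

On y'=λy, z=hλ:
  k1=λy_n ⇒ h·k1=z·y_n;  k2=λ(1+7/12z)y_n ⇒ h·k2=z(1+7/12z)y_n
  y_{n+1}/y_n = 1 + z(1+7/12z) = 1 + z + 7/12z²
  Hence R(z) = 1 + z + 7/12z².

Solve |R(x)|<1 on ℝ⁻.
x=-1.76: |R|=1.0469
R=1: x+7/12x²=0 ⇒ x=−12/7=-1.7143; min R=1−1/(4·7/12)=0.5714>−1
Confirm numerically:
  x=-1.428: |R|=0.76152 <1
  x=-1.287: |R|=0.67922 <1
  x=-1.235: |R|=0.65471 <1
  x=-1.090: |R|=0.60306 <1
  x=-2.314: |R|=1.80951 >1
  x=-2.293: |R|=1.77408 >1
Interval (-1.7143, 0).

(-1.7143, 0).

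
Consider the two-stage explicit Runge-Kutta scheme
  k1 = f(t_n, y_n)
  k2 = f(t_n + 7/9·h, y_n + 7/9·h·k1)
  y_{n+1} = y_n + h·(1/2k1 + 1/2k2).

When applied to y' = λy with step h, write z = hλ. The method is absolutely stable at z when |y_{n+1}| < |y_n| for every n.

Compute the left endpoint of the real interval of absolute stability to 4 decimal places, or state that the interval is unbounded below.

On y'=λy, z=hλ:
  k1=λy_n ⇒ h·k1=z·y_n;  k2=λ(1+7/9z)y_n ⇒ h·k2=z(1+7/9z)y_n
  y_{n+1}/y_n = 1 + 1/2z + 1/2z(1+7/9z) = 1 + z + 7/18z²
  ⇒ R(z) = 1 + z + 7/18z².

Find x<0 with |R(x)|<1.
x=-0.9: |R|=0.4150
R=1: x+7/18x²=0 ⇒ x=−18/7=-2.5714; min R=1−1/(4·7/18)=0.3571>−1
Confirm numerically:
  x=-2.336: |R|=0.78613 <1
  x=-1.787: |R|=0.45487 <1
  x=-1.453: |R|=0.36803 <1
  x=-1.247: |R|=0.35773 <1
  x=-2.855: |R|=1.31484 >1
  x=-2.816: |R|=1.26783 >1
Stable set (-2.5714, 0).

z* = -2.5714.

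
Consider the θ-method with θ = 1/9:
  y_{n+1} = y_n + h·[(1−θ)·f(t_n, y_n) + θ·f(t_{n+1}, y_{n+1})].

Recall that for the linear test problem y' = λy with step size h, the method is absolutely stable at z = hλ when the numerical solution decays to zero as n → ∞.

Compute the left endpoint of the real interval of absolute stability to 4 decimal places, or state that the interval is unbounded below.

z* = -2.5714.

With y'=λy (z=hλ):
  y_{n+1} = y_n + z·[8/9·y_n + 1/9·y_{n+1}] ⇒ (1 − 1/9z)y_{n+1} = (1 + 8/9z)y_n
  so R(z) = (1 + 8/9z)/(1 − 1/9z).

Boundary: |R(x)|=1, x<0.
x=-1.21: |R|=0.0666
R=−1: 1+8/9x = −1+1/9x ⇒ -7/9x=2 ⇒ x=2/(-7/9)=-2.5714
Confirm numerically:
  x=-2.124: |R|=0.71845 <1
  x=-1.935: |R|=0.59259 <1
  x=-1.314: |R|=0.14660 <1
  x=-2.913: |R|=1.20071 >1
  x=-2.825: |R|=1.15011 >1
  x=-2.659: |R|=1.05258 >1
Interval (-2.5714, 0).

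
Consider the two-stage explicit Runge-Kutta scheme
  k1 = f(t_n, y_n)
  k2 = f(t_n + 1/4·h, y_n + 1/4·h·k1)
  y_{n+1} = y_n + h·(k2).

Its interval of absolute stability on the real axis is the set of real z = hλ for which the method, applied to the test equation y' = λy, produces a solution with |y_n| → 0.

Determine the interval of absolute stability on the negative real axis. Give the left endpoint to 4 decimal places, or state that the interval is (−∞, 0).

Test eqn y'=λy, z=hλ:
  k1=λy_n ⇒ h·k1=z·y_n;  k2=λ(1+1/4z)y_n ⇒ h·k2=z(1+1/4z)y_n
  y_{n+1}/y_n = 1 + z(1+1/4z) = 1 + z + 1/4z²
  ⇒ R(z) = 1 + z + 1/4z².

Solve |R(x)|<1 on ℝ⁻.
x=-1.5: |R|=0.0625
R=1: x+1/4x²=0 ⇒ x=−4=-4.0000; min R=1−1/(4·1/4)=0.0000>−1
Confirm numerically:
  x=-3.507: |R|=0.56776 <1
  x=-2.955: |R|=0.22801 <1
  x=-2.717: |R|=0.12852 <1
  x=-2.425: |R|=0.04516 <1
  x=-4.230: |R|=1.24323 >1
  x=-4.036: |R|=1.03632 >1
Stable set (-4.0000, 0).

(-4.0000, 0).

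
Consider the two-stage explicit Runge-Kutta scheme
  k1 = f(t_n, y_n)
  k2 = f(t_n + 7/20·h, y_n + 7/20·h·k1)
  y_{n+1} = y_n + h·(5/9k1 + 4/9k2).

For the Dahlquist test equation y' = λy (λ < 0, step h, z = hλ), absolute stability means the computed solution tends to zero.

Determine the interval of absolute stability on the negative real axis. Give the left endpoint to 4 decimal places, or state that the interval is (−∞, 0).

On y'=λy, z=hλ:
  k1=λy_n ⇒ h·k1=z·y_n;  k2=λ(1+7/20z)y_n ⇒ h·k2=z(1+7/20z)y_n
  y_{n+1}/y_n = 1 + 5/9z + 4/9z(1+7/20z) = 1 + z + 7/45z²
  R(z) = 1 + z + 7/45z².

Solve |R(x)|<1 on ℝ⁻.
x=-0.55: |R|=0.4971
R=1: x+7/45x²=0 ⇒ x=−45/7=-6.4286; min R=1−1/(4·7/45)=-0.6071>−1
Confirm numerically:
  x=-4.364: |R|=0.40152 <1
  x=-3.139: |R|=0.60626 <1
  x=-2.875: |R|=0.58924 <1
  x=-6.928: |R|=1.53823 >1
  x=-6.882: |R|=1.48541 >1
So |R|<1 on (-6.4286, 0).

z∈(-6.4286,0).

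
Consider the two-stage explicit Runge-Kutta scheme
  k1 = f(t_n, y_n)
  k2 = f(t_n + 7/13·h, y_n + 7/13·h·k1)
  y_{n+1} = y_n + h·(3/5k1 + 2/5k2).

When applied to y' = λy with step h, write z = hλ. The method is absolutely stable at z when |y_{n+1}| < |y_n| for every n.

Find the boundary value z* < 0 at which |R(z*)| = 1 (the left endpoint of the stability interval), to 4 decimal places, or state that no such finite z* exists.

Set f=λy, z=hλ:
  k1=λy_n ⇒ h·k1=z·y_n;  k2=λ(1+7/13z)y_n ⇒ h·k2=z(1+7/13z)y_n
  y_{n+1}/y_n = 1 + 3/5z + 2/5z(1+7/13z) = 1 + z + 14/65z²
  so R(z) = 1 + z + 14/65z².

Need |R(x)|<1, x<0.
x=-0.72: |R|=0.3917
R=1: x+14/65x²=0 ⇒ x=−65/14=-4.6429; min R=1−1/(4·14/65)=-0.1607>−1
Confirm numerically:
  x=-3.630: |R|=0.20810 <1
  x=-3.586: |R|=0.18372 <1
  x=-2.910: |R|=0.08610 <1
  x=-5.058: |R|=1.45226 >1
  x=-5.034: |R|=1.42410 >1
  x=-4.737: |R|=1.09605 >1
So |R|<1 on (-4.6429, 0).

z* = -4.6429.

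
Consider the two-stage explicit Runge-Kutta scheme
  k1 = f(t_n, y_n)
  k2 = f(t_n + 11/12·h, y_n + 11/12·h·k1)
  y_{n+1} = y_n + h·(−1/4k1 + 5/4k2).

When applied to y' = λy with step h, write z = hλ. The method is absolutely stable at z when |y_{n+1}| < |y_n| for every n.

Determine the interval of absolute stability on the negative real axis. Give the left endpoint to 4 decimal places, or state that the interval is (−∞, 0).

(-0.8727, 0).

With y'=λy (z=hλ):
  k1=λy_n ⇒ h·k1=z·y_n;  k2=λ(1+11/12z)y_n ⇒ h·k2=z(1+11/12z)y_n
  y_{n+1}/y_n = 1 − 1/4z + 5/4z(1+11/12z) = 1 + z + 55/48z²
  Hence R(z) = 1 + z + 55/48z².

Solve |R(x)|<1 on ℝ⁻.
x=-1: |R|=1.1458
R=1: x+55/48x²=0 ⇒ x=−48/55=-0.8727; min R=1−1/(4·55/48)=0.7818>−1
Confirm numerically:
  x=-0.843: |R|=0.97129 <1
  x=-0.519: |R|=0.78964 <1
  x=-0.429: |R|=0.78188 <1
  x=-1.386: |R|=1.81514 >1
  x=-1.344: |R|=1.72576 >1
  x=-1.070: |R|=1.24186 >1
So |R|<1 on (-0.8727, 0).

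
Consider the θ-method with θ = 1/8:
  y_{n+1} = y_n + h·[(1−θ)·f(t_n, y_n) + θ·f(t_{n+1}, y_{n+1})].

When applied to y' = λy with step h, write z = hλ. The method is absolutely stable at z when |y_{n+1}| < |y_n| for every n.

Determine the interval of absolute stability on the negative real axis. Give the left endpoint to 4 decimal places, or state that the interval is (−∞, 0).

With y'=λy (z=hλ):
  y_{n+1} = y_n + z·[7/8·y_n + 1/8·y_{n+1}] ⇒ (1 − 1/8z)y_{n+1} = (1 + 7/8z)y_n
  ⇒ R(z) = (1 + 7/8z)/(1 − 1/8z).

Boundary: |R(x)|=1, x<0.
x=-0.85: |R|=0.2316
R=−1: 1+7/8x = −1+1/8x ⇒ -3/4x=2 ⇒ x=2/(-3/4)=-2.6667
Confirm numerically:
  x=-2.628: |R|=0.97817 <1
  x=-1.914: |R|=0.54448 <1
  x=-1.121: |R|=0.01677 <1
  x=-3.196: |R|=1.28367 >1
  x=-3.117: |R|=1.24305 >1
  x=-2.958: |R|=1.15952 >1
Stable set (-2.6667, 0).

z∈(-2.6667,0).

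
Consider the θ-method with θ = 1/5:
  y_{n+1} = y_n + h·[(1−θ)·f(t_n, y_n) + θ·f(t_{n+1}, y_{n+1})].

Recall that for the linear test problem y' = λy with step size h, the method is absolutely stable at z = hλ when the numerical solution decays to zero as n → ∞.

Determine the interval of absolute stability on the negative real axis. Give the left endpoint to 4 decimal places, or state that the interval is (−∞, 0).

(-3.3333, 0).

With y'=λy (z=hλ):
  y_{n+1} = y_n + z·[4/5·y_n + 1/5·y_{n+1}] ⇒ (1 − 1/5z)y_{n+1} = (1 + 4/5z)y_n
  ⇒ R(z) = (1 + 4/5z)/(1 − 1/5z).

Solve |R(x)|<1 on ℝ⁻.
x=-1: |R|=0.1667
R=−1: 1+4/5x = −1+1/5x ⇒ -3/5x=2 ⇒ x=2/(-3/5)=-3.3333
Confirm numerically:
  x=-2.287: |R|=0.56923 <1
  x=-2.283: |R|=0.56735 <1
  x=-1.836: |R|=0.34289 <1
  x=-1.360: |R|=0.06918 <1
  x=-3.669: |R|=1.11616 >1
  x=-3.635: |R|=1.10481 >1
  x=-3.553: |R|=1.07705 >1
So |R|<1 on (-3.3333, 0).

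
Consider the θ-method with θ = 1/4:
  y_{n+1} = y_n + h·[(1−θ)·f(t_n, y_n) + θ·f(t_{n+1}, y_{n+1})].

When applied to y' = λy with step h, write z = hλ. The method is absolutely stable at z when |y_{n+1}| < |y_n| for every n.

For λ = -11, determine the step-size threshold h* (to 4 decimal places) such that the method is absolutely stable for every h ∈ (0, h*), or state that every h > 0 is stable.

With y'=λy (z=hλ):
  y_{n+1} = y_n + z·[3/4·y_n + 1/4·y_{n+1}] ⇒ (1 − 1/4z)y_{n+1} = (1 + 3/4z)y_n
  ⇒ R(z) = (1 + 3/4z)/(1 − 1/4z).

Need |R(x)|<1, x<0.
x=-0.55: |R|=0.5165
R=−1: 1+3/4x = −1+1/4x ⇒ -1/2x=2 ⇒ x=2/(-1/2)=-4.0000
Confirm numerically:
  x=-3.732: |R|=0.93068 <1
  x=-2.978: |R|=0.70708 <1
  x=-2.194: |R|=0.41686 <1
  x=-4.505: |R|=1.11875 >1
  x=-4.164: |R|=1.04018 >1
  x=-4.128: |R|=1.03150 >1
Stable set (-4.0000, 0).

(-4.0000,0); λ=-11 ⇒ h* = (4)/11 = 0.3636.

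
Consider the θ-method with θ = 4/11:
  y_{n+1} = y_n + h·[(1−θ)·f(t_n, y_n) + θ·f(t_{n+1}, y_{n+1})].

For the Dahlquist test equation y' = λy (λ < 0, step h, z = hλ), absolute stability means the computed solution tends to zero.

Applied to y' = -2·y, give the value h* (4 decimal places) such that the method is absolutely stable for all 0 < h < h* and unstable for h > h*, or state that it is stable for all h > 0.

(-7.3333,0); λ=-2 ⇒ h* = (22/3)/2 = 3.6667.

Set f=λy, z=hλ:
  y_{n+1} = y_n + z·[7/11·y_n + 4/11·y_{n+1}] ⇒ (1 − 4/11z)y_{n+1} = (1 + 7/11z)y_n
  so R(z) = (1 + 7/11z)/(1 − 4/11z).

Find x<0 with |R(x)|<1.
x=-1.29: |R|=0.1219
R=−1: 1+7/11x = −1+4/11x ⇒ -3/11x=2 ⇒ x=2/(-3/11)=-7.3333
Confirm numerically:
  x=-6.550: |R|=0.93683 <1
  x=-4.714: |R|=0.73680 <1
  x=-4.545: |R|=0.71333 <1
  x=-7.694: |R|=1.02590 >1
  x=-7.537: |R|=1.01485 >1
Interval (-7.3333, 0).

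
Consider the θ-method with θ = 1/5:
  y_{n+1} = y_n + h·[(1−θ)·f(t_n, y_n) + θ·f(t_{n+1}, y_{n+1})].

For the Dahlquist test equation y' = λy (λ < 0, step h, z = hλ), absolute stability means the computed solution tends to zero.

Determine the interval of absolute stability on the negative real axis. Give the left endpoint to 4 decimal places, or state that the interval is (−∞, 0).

On y'=λy, z=hλ:
  y_{n+1} = y_n + z·[4/5·y_n + 1/5·y_{n+1}] ⇒ (1 − 1/5z)y_{n+1} = (1 + 4/5z)y_n
  ⇒ R(z) = (1 + 4/5z)/(1 − 1/5z).

Need |R(x)|<1, x<0.
x=-0.39: |R|=0.6382
R=−1: 1+4/5x = −1+1/5x ⇒ -3/5x=2 ⇒ x=2/(-3/5)=-3.3333
Confirm numerically:
  x=-3.275: |R|=0.97885 <1
  x=-2.550: |R|=0.68874 <1
  x=-1.665: |R|=0.24906 <1
  x=-1.384: |R|=0.08396 <1
  x=-3.638: |R|=1.10581 >1
  x=-3.431: |R|=1.03475 >1
Stable set (-3.3333, 0).

z∈(-3.3333,0).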